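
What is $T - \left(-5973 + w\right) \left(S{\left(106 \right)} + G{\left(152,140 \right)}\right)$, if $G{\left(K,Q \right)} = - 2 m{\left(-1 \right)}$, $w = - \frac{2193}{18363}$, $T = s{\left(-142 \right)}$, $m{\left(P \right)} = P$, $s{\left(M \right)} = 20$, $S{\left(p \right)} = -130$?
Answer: $- \frac{4679744972}{6121} \approx -7.6454 \cdot 10^{5}$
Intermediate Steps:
$T = 20$
$w = - \frac{731}{6121}$ ($w = \left(-2193\right) \frac{1}{18363} = - \frac{731}{6121} \approx -0.11942$)
$G{\left(K,Q \right)} = 2$ ($G{\left(K,Q \right)} = \left(-2\right) \left(-1\right) = 2$)
$T - \left(-5973 + w\right) \left(S{\left(106 \right)} + G{\left(152,140 \right)}\right) = 20 - \left(-5973 - \frac{731}{6121}\right) \left(-130 + 2\right) = 20 - \left(- \frac{36561464}{6121}\right) \left(-128\right) = 20 - \frac{4679867392}{6121} = - \frac{4679744972}{6121}$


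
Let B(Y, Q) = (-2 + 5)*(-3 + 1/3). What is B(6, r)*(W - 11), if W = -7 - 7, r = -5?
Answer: 200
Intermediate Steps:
B(Y, Q) = -8 (B(Y, Q) = 3*(-3 + ⅓) = 3*(-8/3) = -8)
W = -14
B(6, r)*(W - 11) = -8*(-14 - 11) = -8*(-25) = 200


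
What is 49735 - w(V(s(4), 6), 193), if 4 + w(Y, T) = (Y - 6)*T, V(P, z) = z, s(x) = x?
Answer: 49739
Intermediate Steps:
w(Y, T) = -4 + T*(-6 + Y) (w(Y, T) = -4 + (Y - 6)*T = -4 + (-6 + Y)*T = -4 + T*(-6 + Y))
49735 - w(V(s(4), 6), 193) = 49735 - (-4 - 6*193 + 193*6) = 49735 - (-4 - 1158 + 1158) = 49735 - 1*(-4) = 49735 + 4 = 49739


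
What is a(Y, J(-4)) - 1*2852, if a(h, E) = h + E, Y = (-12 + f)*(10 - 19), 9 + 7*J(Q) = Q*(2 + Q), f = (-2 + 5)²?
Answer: -19776/7 ≈ -2825.1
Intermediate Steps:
f = 9 (f = 3² = 9)
J(Q) = -9/7 + Q*(2 + Q)/7 (J(Q) = -9/7 + (Q*(2 + Q))/7 = -9/7 + Q*(2 + Q)/7)
Y = 27 (Y = (-12 + 9)*(10 - 19) = -3*(-9) = 27)
a(h, E) = E + h
a(Y, J(-4)) - 1*2852 = ((-9/7 + (⅐)*(-4)² + (2/7)*(-4)) + 27) - 1*2852 = ((-9/7 + (⅐)*16 - 8/7) + 27) - 2852 = ((-9/7 + 16/7 - 8/7) + 27) - 2852 = (-⅐ + 27) - 2852 = 188/7 - 2852 = -19776/7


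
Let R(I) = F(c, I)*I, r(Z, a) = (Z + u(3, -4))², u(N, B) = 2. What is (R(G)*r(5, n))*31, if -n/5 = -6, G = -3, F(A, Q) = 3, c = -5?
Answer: -13671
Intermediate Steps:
n = 30 (n = -5*(-6) = 30)
r(Z, a) = (2 + Z)² (r(Z, a) = (Z + 2)² = (2 + Z)²)
R(I) = 3*I
(R(G)*r(5, n))*31 = ((3*(-3))*(2 + 5)²)*31 = -9*7²*31 = -9*49*31 = -441*31 = -13671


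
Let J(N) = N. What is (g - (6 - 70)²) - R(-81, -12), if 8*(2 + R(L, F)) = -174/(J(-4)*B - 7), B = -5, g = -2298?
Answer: -332297/52 ≈ -6390.3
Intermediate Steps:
R(L, F) = -191/52 (R(L, F) = -2 + (-174/(-4*(-5) - 7))/8 = -2 + (-174/(20 - 7))/8 = -2 + (-174/13)/8 = -2 + (-174*1/13)/8 = -2 + (⅛)*(-174/13) = -2 - 87/52 = -191/52)
(g - (6 - 70)²) - R(-81, -12) = (-2298 - (6 - 70)²) - 1*(-191/52) = (-2298 - 1*(-64)²) + 191/52 = (-2298 - 1*4096) + 191/52 = (-2298 - 4096) + 191/52 = -6394 + 191/52 = -332297/52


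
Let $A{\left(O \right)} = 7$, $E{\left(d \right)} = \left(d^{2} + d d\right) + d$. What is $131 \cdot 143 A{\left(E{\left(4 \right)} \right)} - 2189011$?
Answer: $-2057880$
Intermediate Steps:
$E{\left(d \right)} = d + 2 d^{2}$ ($E{\left(d \right)} = \left(d^{2} + d^{2}\right) + d = 2 d^{2} + d = d + 2 d^{2}$)
$131 \cdot 143 A{\left(E{\left(4 \right)} \right)} - 2189011 = 131 \cdot 143 \cdot 7 - 2189011 = 18733 \cdot 7 - 2189011 = 131131 - 2189011 = -2057880$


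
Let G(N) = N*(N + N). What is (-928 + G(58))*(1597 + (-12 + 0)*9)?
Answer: 8636200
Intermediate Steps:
G(N) = 2*N**2 (G(N) = N*(2*N) = 2*N**2)
(-928 + G(58))*(1597 + (-12 + 0)*9) = (-928 + 2*58**2)*(1597 + (-12 + 0)*9) = (-928 + 2*3364)*(1597 - 12*9) = (-928 + 6728)*(1597 - 108) = 5800*1489 = 8636200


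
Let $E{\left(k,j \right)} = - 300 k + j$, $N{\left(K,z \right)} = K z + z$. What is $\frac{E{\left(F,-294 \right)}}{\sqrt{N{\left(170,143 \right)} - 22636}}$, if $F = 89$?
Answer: $- \frac{26994 \sqrt{1817}}{1817} \approx -633.27$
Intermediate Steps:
$N{\left(K,z \right)} = z + K z$
$E{\left(k,j \right)} = j - 300 k$
$\frac{E{\left(F,-294 \right)}}{\sqrt{N{\left(170,143 \right)} - 22636}} = \frac{-294 - 26700}{\sqrt{143 \left(1 + 170\right) - 22636}} = \frac{-294 - 26700}{\sqrt{143 \cdot 171 - 22636}} = - \frac{26994}{\sqrt{24453 - 22636}} = - \frac{26994}{\sqrt{1817}} = - 26994 \frac{\sqrt{1817}}{1817} = - \frac{26994 \sqrt{1817}}{1817}$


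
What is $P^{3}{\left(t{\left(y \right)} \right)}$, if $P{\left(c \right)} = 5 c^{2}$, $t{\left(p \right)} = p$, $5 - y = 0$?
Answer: $1953125$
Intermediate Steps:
$y = 5$ ($y = 5 - 0 = 5 + 0 = 5$)
$P^{3}{\left(t{\left(y \right)} \right)} = \left(5 \cdot 5^{2}\right)^{3} = \left(5 \cdot 25\right)^{3} = 125^{3} = 1953125$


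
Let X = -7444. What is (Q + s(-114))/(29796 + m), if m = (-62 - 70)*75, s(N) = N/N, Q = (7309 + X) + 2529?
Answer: 2395/19896 ≈ 0.12038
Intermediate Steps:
Q = 2394 (Q = (7309 - 7444) + 2529 = -135 + 2529 = 2394)
s(N) = 1
m = -9900 (m = -132*75 = -9900)
(Q + s(-114))/(29796 + m) = (2394 + 1)/(29796 - 9900) = 2395/19896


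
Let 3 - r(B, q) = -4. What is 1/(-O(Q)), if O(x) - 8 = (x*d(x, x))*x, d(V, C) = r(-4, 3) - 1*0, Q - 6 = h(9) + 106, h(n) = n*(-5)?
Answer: -1/31431 ≈ -3.1816e-5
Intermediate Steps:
h(n) = -5*n
Q = 67 (Q = 6 + (-5*9 + 106) = 6 + (-45 + 106) = 6 + 61 = 67)
r(B, q) = 7 (r(B, q) = 3 - 1*(-4) = 3 + 4 = 7)
d(V, C) = 7 (d(V, C) = 7 - 1*0 = 7 + 0 = 7)
O(x) = 8 + 7*x² (O(x) = 8 + (x*7)*x = 8 + (7*x)*x = 8 + 7*x²)
1/(-O(Q)) = 1/(-(8 + 7*67²)) = 1/(-(8 + 7*4489)) = 1/(-(8 + 31423)) = 1/(-1*31431) = 1/(-31431) = -1/31431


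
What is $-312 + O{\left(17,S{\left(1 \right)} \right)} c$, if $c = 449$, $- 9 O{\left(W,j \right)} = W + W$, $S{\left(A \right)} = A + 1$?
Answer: $- \frac{18074}{9} \approx -2008.2$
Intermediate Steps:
$S{\left(A \right)} = 1 + A$
$O{\left(W,j \right)} = - \frac{2 W}{9}$ ($O{\left(W,j \right)} = - \frac{W + W}{9} = - \frac{2 W}{9}$)
$-312 + O{\left(17,S{\left(1 \right)} \right)} c = -312 + \left(- \frac{2}{9}\right) 17 \cdot 449 = -312 - \frac{15266}{9} = - \frac{18074}{9}$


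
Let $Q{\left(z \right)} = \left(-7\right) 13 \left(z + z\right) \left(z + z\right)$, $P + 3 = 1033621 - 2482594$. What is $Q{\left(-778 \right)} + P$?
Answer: $-221772352$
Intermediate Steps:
$P = -1448976$ ($P = -3 + \left(1033621 - 2482594\right) = -3 - 1448973 = -1448976$)
$Q{\left(z \right)} = - 364 z^{2}$ ($Q{\left(z \right)} = - 91 \cdot 2 z 2 z = - 91 \cdot 4 z^{2} = - 364 z^{2}$)
$Q{\left(-778 \right)} + P = - 364 \left(-778\right)^{2} - 1448976 = \left(-364\right) 605284 - 1448976 = -220323376 - 1448976 = -221772352$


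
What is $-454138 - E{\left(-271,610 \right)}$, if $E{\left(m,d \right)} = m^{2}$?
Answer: $-527579$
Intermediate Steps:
$-454138 - E{\left(-271,610 \right)} = -454138 - \left(-271\right)^{2} = -454138 - 73441 = -527579$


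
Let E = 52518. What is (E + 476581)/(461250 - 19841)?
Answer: 529099/441409 ≈ 1.1987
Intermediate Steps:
(E + 476581)/(461250 - 19841) = (52518 + 476581)/(461250 - 19841) = 529099/441409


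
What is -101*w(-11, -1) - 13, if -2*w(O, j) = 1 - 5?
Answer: -215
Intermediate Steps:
w(O, j) = 2 (w(O, j) = -(1 - 5)/2 = -½*(-4) = 2)
-101*w(-11, -1) - 13 = -101*2 - 13 = -202 - 13 = -215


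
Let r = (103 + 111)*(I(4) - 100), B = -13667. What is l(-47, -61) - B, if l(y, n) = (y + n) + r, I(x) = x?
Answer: -6985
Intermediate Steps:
r = -20544 (r = (103 + 111)*(4 - 100) = 214*(-96) = -20544)
l(y, n) = -20544 + n + y (l(y, n) = (y + n) - 20544 = (n + y) - 20544 = -20544 + n + y)
l(-47, -61) - B = (-20544 - 61 - 47) - 1*(-13667) = -20652 + 13667 = -6985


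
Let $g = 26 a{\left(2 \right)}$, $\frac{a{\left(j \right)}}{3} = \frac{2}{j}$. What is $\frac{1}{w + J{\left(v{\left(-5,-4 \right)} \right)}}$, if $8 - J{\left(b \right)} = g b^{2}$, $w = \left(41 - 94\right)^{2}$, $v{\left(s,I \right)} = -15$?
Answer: $- \frac{1}{14733} \approx -6.7875 \cdot 10^{-5}$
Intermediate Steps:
$a{\left(j \right)} = \frac{6}{j}$ ($a{\left(j \right)} = 3 \frac{2}{j} = \frac{6}{j}$)
$w = 2809$ ($w = \left(-53\right)^{2} = 2809$)
$g = 78$ ($g = 26 \cdot \frac{6}{2} = 26 \cdot 6 \cdot \frac{1}{2} = 26 \cdot 3 = 78$)
$J{\left(b \right)} = 8 - 78 b^{2}$
$\frac{1}{w + J{\left(v{\left(-5,-4 \right)} \right)}} = \frac{1}{2809 + \left(8 - 78 \left(-15\right)^{2}\right)} = \frac{1}{2809 + \left(8 - 17550\right)} = \frac{1}{2809 - 17542} = \frac{1}{-14733} = - \frac{1}{14733}$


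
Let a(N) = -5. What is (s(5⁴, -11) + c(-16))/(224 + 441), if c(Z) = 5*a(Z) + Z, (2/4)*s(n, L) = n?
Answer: 1209/665 ≈ 1.8180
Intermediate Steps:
s(n, L) = 2*n
c(Z) = -25 + Z (c(Z) = 5*(-5) + Z = -25 + Z)
(s(5⁴, -11) + c(-16))/(224 + 441) = (2*5⁴ + (-25 - 16))/(224 + 441) = (2*625 - 41)/665 = (1250 - 41)*(1/665) = 1209*(1/665) = 1209/665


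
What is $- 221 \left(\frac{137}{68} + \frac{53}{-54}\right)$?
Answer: $- \frac{24661}{108} \approx -228.34$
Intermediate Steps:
$- 221 \left(\frac{137}{68} + \frac{53}{-54}\right) = - 221 \left(137 \cdot \frac{1}{68} + 53 \left(- \frac{1}{54}\right)\right) = - 221 \left(\frac{137}{68} - \frac{53}{54}\right) = \left(-221\right) \frac{1897}{1836} = - \frac{24661}{108}$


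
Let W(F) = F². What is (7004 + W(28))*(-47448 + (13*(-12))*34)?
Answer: -410832576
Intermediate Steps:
(7004 + W(28))*(-47448 + (13*(-12))*34) = (7004 + 28²)*(-47448 + (13*(-12))*34) = (7004 + 784)*(-47448 - 156*34) = 7788*(-47448 - 5304) = 7788*(-52752) = -410832576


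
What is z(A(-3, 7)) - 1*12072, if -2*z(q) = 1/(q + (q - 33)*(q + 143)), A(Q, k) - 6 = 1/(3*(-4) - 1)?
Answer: -16429291655/1360942 ≈ -12072.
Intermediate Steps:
A(Q, k) = 77/13 (A(Q, k) = 6 + 1/(3*(-4) - 1) = 6 + 1/(-12 - 1) = 6 + 1/(-13) = 6 - 1/13 = 77/13)
z(q) = -1/(2*(q + (-33 + q)*(143 + q))) (z(q) = -1/(2*(q + (q - 33)*(q + 143))) = -1/(2*(q + (-33 + q)*(143 + q))))
z(A(-3, 7)) - 1*12072 = -1/(-9438 + 2*(77/13)**2 + 222*(77/13)) - 1*12072 = -1/(-9438 + 2*(5929/169) + 17094/13) - 12072 = -1/(-9438 + 11858/169 + 17094/13) - 12072 = -1/(-1360942/169) - 12072 = -1*(-169/1360942) - 12072 = 169/1360942 - 12072 = -16429291655/1360942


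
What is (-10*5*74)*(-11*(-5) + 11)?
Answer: -244200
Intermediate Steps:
(-10*5*74)*(-11*(-5) + 11) = (-50*74)*(55 + 11) = -3700*66 = -244200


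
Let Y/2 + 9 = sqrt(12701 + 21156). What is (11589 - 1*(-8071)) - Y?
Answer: 19678 - 2*sqrt(33857) ≈ 19310.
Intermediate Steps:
Y = -18 + 2*sqrt(33857) (Y = -18 + 2*sqrt(12701 + 21156) = -18 + 2*sqrt(33857) ≈ 350.01)
(11589 - 1*(-8071)) - Y = (11589 - 1*(-8071)) - (-18 + 2*sqrt(33857)) = (11589 + 8071) + (18 - 2*sqrt(33857)) = 19660 + (18 - 2*sqrt(33857)) = 19678 - 2*sqrt(33857)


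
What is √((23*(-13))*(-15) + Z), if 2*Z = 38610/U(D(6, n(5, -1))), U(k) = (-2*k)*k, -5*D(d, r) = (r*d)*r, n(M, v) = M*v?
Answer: 13*√10590/20 ≈ 66.890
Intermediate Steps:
D(d, r) = -d*r²/5 (D(d, r) = -r*d*r/5 = -d*r*r/5 = -d*r²/5)
U(k) = -2*k²
Z = -429/40 (Z = (38610/((-2*(-⅕*6*(5*(-1))²)²)))/2 = (38610/((-2*(-⅕*6*(-5)²)²)))/2 = (38610/((-2*(-⅕*6*25)²)))/2 = (38610/((-2*(-30)²)))/2 = (38610/((-2*900)))/2 = (38610/(-1800))/2 = (38610*(-1/1800))/2 = (½)*(-429/20) = -429/40 ≈ -10.725)
√((23*(-13))*(-15) + Z) = √((23*(-13))*(-15) - 429/40) = √(-299*(-15) - 429/40) = √(4485 - 429/40) = √(178971/40) = 13*√10590/20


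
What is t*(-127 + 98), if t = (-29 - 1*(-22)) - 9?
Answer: 464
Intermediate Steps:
t = -16 (t = (-29 + 22) - 9 = -7 - 9 = -16)
t*(-127 + 98) = -16*(-127 + 98) = -16*(-29) = 464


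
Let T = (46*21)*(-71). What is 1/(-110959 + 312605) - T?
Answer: 13830092557/201646 ≈ 68586.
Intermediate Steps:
T = -68586 (T = 966*(-71) = -68586)
1/(-110959 + 312605) - T = 1/(-110959 + 312605) - 1*(-68586) = 1/201646 + 68586 = 13830092557/201646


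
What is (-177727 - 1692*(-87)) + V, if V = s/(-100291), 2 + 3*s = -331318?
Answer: -3061071753/100291 ≈ -30522.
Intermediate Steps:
s = -110440 (s = -⅔ + (⅓)*(-331318) = -⅔ - 331318/3 = -110440)
V = 110440/100291 (V = -110440/(-100291) = -110440*(-1/100291) = 110440/100291 ≈ 1.1012)
(-177727 - 1692*(-87)) + V = (-177727 - 1692*(-87)) + 110440/100291 = (-177727 + 147204) + 110440/100291 = -30523 + 110440/100291 = -3061071753/100291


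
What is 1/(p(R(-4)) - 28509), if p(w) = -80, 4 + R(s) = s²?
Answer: -1/28589 ≈ -3.4978e-5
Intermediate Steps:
R(s) = -4 + s²
1/(p(R(-4)) - 28509) = 1/(-80 - 28509) = 1/(-28589) = -1/28589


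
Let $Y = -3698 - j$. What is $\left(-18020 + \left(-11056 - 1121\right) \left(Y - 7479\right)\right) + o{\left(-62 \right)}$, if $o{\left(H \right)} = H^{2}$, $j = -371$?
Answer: $131570486$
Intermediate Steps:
$Y = -3327$ ($Y = -3698 - -371 = -3698 + 371 = -3327$)
$\left(-18020 + \left(-11056 - 1121\right) \left(Y - 7479\right)\right) + o{\left(-62 \right)} = \left(-18020 + \left(-11056 - 1121\right) \left(-3327 - 7479\right)\right) + \left(-62\right)^{2} = \left(-18020 - -131584662\right) + 3844 = \left(-18020 + 131584662\right) + 3844 = 131566642 + 3844 = 131570486$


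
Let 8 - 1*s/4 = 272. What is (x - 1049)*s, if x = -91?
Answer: 1203840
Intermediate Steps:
s = -1056 (s = 32 - 4*272 = 32 - 1088 = -1056)
(x - 1049)*s = (-91 - 1049)*(-1056) = -1140*(-1056) = 1203840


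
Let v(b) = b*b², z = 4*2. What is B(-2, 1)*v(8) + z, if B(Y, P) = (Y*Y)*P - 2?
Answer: 1032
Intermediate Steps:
B(Y, P) = -2 + P*Y² (B(Y, P) = Y²*P - 2 = P*Y² - 2 = -2 + P*Y²)
z = 8
v(b) = b³
B(-2, 1)*v(8) + z = (-2 + 1*(-2)²)*8³ + 8 = (-2 + 1*4)*512 + 8 = (-2 + 4)*512 + 8 = 2*512 + 8 = 1024 + 8 = 1032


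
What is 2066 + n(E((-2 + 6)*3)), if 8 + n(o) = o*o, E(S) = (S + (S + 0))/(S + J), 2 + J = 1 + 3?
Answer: 100986/49 ≈ 2060.9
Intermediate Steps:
J = 2 (J = -2 + (1 + 3) = -2 + 4 = 2)
E(S) = 2*S/(2 + S) (E(S) = (S + (S + 0))/(S + 2) = (S + S)/(2 + S) = (2*S)/(2 + S) = 2*S/(2 + S))
n(o) = -8 + o² (n(o) = -8 + o*o = -8 + o²)
2066 + n(E((-2 + 6)*3)) = 2066 + (-8 + (2*((-2 + 6)*3)/(2 + (-2 + 6)*3))²) = 2066 + (-8 + (2*(4*3)/(2 + 4*3))²) = 2066 + (-8 + (2*12/(2 + 12))²) = 2066 + (-8 + (2*12/14)²) = 2066 + (-8 + (2*12*(1/14))²) = 2066 + (-8 + (12/7)²) = 2066 + (-8 + 144/49) = 2066 - 248/49 = 100986/49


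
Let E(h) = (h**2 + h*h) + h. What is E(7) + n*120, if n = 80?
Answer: 9705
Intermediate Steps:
E(h) = h + 2*h**2 (E(h) = (h**2 + h**2) + h = 2*h**2 + h = h + 2*h**2)
E(7) + n*120 = 7*(1 + 2*7) + 80*120 = 7*(1 + 14) + 9600 = 7*15 + 9600 = 105 + 9600 = 9705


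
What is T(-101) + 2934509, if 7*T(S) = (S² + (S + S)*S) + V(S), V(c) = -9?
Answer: 20572157/7 ≈ 2.9389e+6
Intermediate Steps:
T(S) = -9/7 + 3*S²/7 (T(S) = ((S² + (S + S)*S) - 9)/7 = ((S² + (2*S)*S) - 9)/7 = ((S² + 2*S²) - 9)/7 = (3*S² - 9)/7 = (-9 + 3*S²)/7 = -9/7 + 3*S²/7)
T(-101) + 2934509 = (-9/7 + (3/7)*(-101)²) + 2934509 = (-9/7 + (3/7)*10201) + 2934509 = (-9/7 + 30603/7) + 2934509 = 30594/7 + 2934509 = 20572157/7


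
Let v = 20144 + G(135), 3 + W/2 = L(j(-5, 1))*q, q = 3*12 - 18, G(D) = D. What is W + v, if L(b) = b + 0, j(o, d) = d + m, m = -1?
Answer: 20273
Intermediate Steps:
j(o, d) = -1 + d (j(o, d) = d - 1 = -1 + d)
L(b) = b
q = 18 (q = 36 - 18 = 18)
W = -6 (W = -6 + 2*((-1 + 1)*18) = -6 + 2*(0*18) = -6 + 2*0 = -6 + 0 = -6)
v = 20279 (v = 20144 + 135 = 20279)
W + v = -6 + 20279 = 20273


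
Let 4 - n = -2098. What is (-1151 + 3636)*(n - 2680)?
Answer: -1436330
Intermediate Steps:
n = 2102 (n = 4 - 1*(-2098) = 4 + 2098 = 2102)
(-1151 + 3636)*(n - 2680) = (-1151 + 3636)*(2102 - 2680) = 2485*(-578) = -1436330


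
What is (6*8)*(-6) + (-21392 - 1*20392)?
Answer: -42072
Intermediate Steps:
(6*8)*(-6) + (-21392 - 1*20392) = 48*(-6) + (-21392 - 20392) = -288 - 41784 = -42072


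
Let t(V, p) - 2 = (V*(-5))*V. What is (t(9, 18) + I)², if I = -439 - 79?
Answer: 848241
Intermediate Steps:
t(V, p) = 2 - 5*V² (t(V, p) = 2 + (V*(-5))*V = 2 + (-5*V)*V = 2 - 5*V²)
I = -518
(t(9, 18) + I)² = ((2 - 5*9²) - 518)² = ((2 - 5*81) - 518)² = ((2 - 405) - 518)² = (-403 - 518)² = (-921)² = 848241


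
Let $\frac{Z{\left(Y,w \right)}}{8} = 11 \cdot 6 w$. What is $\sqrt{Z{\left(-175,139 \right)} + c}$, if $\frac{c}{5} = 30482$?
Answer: $\sqrt{225802} \approx 475.19$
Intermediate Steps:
$c = 152410$ ($c = 5 \cdot 30482 = 152410$)
$Z{\left(Y,w \right)} = 528 w$ ($Z{\left(Y,w \right)} = 8 \cdot 11 \cdot 6 w = 8 \cdot 66 w = 528 w$)
$\sqrt{Z{\left(-175,139 \right)} + c} = \sqrt{528 \cdot 139 + 152410} = \sqrt{73392 + 152410} = \sqrt{225802}$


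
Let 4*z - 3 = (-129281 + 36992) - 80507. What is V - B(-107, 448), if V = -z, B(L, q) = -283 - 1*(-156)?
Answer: 173301/4 ≈ 43325.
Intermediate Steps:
z = -172793/4 (z = ¾ + ((-129281 + 36992) - 80507)/4 = ¾ + (-92289 - 80507)/4 = ¾ + (¼)*(-172796) = ¾ - 43199 = -172793/4 ≈ -43198.)
B(L, q) = -127 (B(L, q) = -283 + 156 = -127)
V = 172793/4 (V = -1*(-172793/4) = 172793/4 ≈ 43198.)
V - B(-107, 448) = 172793/4 - 1*(-127) = 172793/4 + 127 = 173301/4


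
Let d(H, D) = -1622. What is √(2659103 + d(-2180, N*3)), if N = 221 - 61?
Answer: √2657481 ≈ 1630.2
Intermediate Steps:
N = 160
√(2659103 + d(-2180, N*3)) = √(2659103 - 1622) = √2657481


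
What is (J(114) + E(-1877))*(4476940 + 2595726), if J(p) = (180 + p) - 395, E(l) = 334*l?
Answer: -4434695962654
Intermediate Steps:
J(p) = -215 + p
(J(114) + E(-1877))*(4476940 + 2595726) = ((-215 + 114) + 334*(-1877))*(4476940 + 2595726) = (-101 - 626918)*7072666 = -627019*7072666 = -4434695962654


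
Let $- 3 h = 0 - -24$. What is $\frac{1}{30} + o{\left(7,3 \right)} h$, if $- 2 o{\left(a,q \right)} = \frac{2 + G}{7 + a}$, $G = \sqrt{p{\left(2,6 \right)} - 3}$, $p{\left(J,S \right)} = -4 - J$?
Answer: $\frac{127}{210} + \frac{6 i}{7} \approx 0.60476 + 0.85714 i$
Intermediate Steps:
$h = -8$ ($h = - \frac{0 - -24}{3} = - \frac{0 + 24}{3} = \left(- \frac{1}{3}\right) 24 = -8$)
$G = 3 i$ ($G = \sqrt{\left(-4 - 2\right) - 3} = \sqrt{-6 - 3} = \sqrt{-9} = 3 i \approx 3.0 i$)
$o{\left(a,q \right)} = - \frac{2 + 3 i}{2 \left(7 + a\right)}$ ($o{\left(a,q \right)} = - \frac{\left(2 + 3 i\right) \frac{1}{7 + a}}{2} = - \frac{\frac{1}{7 + a} \left(2 + 3 i\right)}{2} = - \frac{2 + 3 i}{2 \left(7 + a\right)}$)
$\frac{1}{30} + o{\left(7,3 \right)} h = \frac{1}{30} + \frac{-2 - 3 i}{2 \left(7 + 7\right)} \left(-8\right) = \frac{1}{30} + \frac{-2 - 3 i}{2 \cdot 14} \left(-8\right) = \frac{1}{30} + \frac{1}{2} \cdot \frac{1}{14} \left(-2 - 3 i\right) \left(-8\right) = \frac{1}{30} + \left(- \frac{1}{14} - \frac{3 i}{28}\right) \left(-8\right) = \frac{1}{30} + \left(\frac{4}{7} + \frac{6 i}{7}\right) = \frac{127}{210} + \frac{6 i}{7}$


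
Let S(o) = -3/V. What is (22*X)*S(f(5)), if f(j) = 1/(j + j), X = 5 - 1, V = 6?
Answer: -44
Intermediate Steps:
X = 4
f(j) = 1/(2*j)
S(o) = -1/2 (S(o) = -3/6 = -3*1/6 = -1/2)
(22*X)*S(f(5)) = (22*4)*(-1/2) = 88*(-1/2) = -44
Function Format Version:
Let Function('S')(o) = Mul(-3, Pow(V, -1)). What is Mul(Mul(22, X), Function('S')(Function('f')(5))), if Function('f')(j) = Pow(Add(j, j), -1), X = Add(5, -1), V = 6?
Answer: -44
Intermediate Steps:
X = 4
Function('f')(j) = Mul(Rational(1, 2), Pow(j, -1)) (Function('f')(j) = Pow(Mul(2, j), -1) = Mul(Rational(1, 2), Pow(j, -1)))
Function('S')(o) = Rational(-1, 2) (Function('S')(o) = Mul(-3, Pow(6, -1)) = Mul(-3, Rational(1, 6)) = Rational(-1, 2))
Mul(Mul(22, X), Function('S')(Function('f')(5))) = Mul(Mul(22, 4), Rational(-1, 2)) = Mul(88, Rational(-1, 2)) = -44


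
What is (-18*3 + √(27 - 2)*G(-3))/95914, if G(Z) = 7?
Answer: -19/95914 ≈ -0.00019809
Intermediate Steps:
(-18*3 + √(27 - 2)*G(-3))/95914 = (-18*3 + √(27 - 2)*7)/95914 = (-54 + √25*7)*(1/95914) = (-54 + 5*7)*(1/95914) = (-54 + 35)*(1/95914) = -19*1/95914 = -19/95914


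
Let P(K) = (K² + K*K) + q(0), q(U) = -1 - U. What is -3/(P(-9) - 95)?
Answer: -1/22 ≈ -0.045455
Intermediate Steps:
P(K) = -1 + 2*K² (P(K) = (K² + K*K) + (-1 - 1*0) = (K² + K²) + (-1 + 0) = 2*K² - 1 = -1 + 2*K²)
-3/(P(-9) - 95) = -3/((-1 + 2*(-9)²) - 95) = -3/((-1 + 2*81) - 95) = -3/((-1 + 162) - 95) = -3/(161 - 95) = -3/66 = -3*1/66 = -1/22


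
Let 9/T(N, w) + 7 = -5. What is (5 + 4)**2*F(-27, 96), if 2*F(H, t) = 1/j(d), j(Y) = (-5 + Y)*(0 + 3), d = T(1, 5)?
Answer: -54/23 ≈ -2.3478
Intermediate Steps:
T(N, w) = -3/4 (T(N, w) = 9/(-7 - 5) = 9/(-12) = 9*(-1/12) = -3/4)
d = -3/4 ≈ -0.75000
j(Y) = -15 + 3*Y (j(Y) = (-5 + Y)*3 = -15 + 3*Y)
F(H, t) = -2/69 (F(H, t) = 1/(2*(-15 + 3*(-3/4))) = 1/(2*(-15 - 9/4)) = 1/(2*(-69/4)) = (1/2)*(-4/69) = -2/69)
(5 + 4)**2*F(-27, 96) = (5 + 4)**2*(-2/69) = 9**2*(-2/69) = 81*(-2/69) = -54/23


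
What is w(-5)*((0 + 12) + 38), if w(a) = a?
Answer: -250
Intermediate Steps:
w(-5)*((0 + 12) + 38) = -5*((0 + 12) + 38) = -5*(12 + 38) = -5*50 = -250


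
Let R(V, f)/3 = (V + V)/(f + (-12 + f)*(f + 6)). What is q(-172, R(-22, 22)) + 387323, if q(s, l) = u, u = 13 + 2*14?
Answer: 387364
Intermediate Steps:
R(V, f) = 6*V/(f + (-12 + f)*(6 + f)) (R(V, f) = 3*((V + V)/(f + (-12 + f)*(f + 6))) = 3*((2*V)/(f + (-12 + f)*(6 + f))) = 3*(2*V/(f + (-12 + f)*(6 + f))) = 6*V/(f + (-12 + f)*(6 + f)))
u = 41 (u = 13 + 28 = 41)
q(s, l) = 41
q(-172, R(-22, 22)) + 387323 = 41 + 387323 = 387364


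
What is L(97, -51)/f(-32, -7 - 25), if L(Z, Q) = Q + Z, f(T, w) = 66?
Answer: 23/33 ≈ 0.69697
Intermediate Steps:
L(97, -51)/f(-32, -7 - 25) = (-51 + 97)/66 = 46*(1/66) = 23/33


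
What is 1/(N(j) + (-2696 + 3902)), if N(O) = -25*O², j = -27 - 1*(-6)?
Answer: -1/9819 ≈ -0.00010184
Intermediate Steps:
j = -21 (j = -27 + 6 = -21)
1/(N(j) + (-2696 + 3902)) = 1/(-25*(-21)² + (-2696 + 3902)) = 1/(-25*441 + 1206) = 1/(-11025 + 1206) = 1/(-9819) = -1/9819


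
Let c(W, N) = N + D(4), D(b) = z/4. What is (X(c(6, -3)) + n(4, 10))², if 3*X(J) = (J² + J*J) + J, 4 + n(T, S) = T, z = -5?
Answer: 7225/64 ≈ 112.89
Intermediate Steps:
n(T, S) = -4 + T
D(b) = -5/4
c(W, N) = -5/4 + N (c(W, N) = N - 5/4 = -5/4 + N)
X(J) = J/3 + 2*J²/3 (X(J) = ((J² + J*J) + J)/3 = ((J² + J²) + J)/3 = (2*J² + J)/3 = (J + 2*J²)/3 = J/3 + 2*J²/3)
(X(c(6, -3)) + n(4, 10))² = ((-5/4 - 3)*(1 + 2*(-5/4 - 3))/3 + (-4 + 4))² = ((⅓)*(-17/4)*(1 + 2*(-17/4)) + 0)² = ((⅓)*(-17/4)*(1 - 17/2) + 0)² = ((⅓)*(-17/4)*(-15/2) + 0)² = (85/8 + 0)² = (85/8)² = 7225/64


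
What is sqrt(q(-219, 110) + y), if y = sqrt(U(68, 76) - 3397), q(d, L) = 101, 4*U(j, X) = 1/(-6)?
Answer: sqrt(3636 + 3*I*sqrt(489174))/6 ≈ 10.431 + 2.7938*I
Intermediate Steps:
U(j, X) = -1/24 (U(j, X) = (1/4)/(-6) = (1/4)*(-1/6) = -1/24)
y = I*sqrt(489174)/12 (y = sqrt(-1/24 - 3397) = sqrt(-81529/24) = I*sqrt(489174)/12 ≈ 58.284*I)
sqrt(q(-219, 110) + y) = sqrt(101 + I*sqrt(489174)/12)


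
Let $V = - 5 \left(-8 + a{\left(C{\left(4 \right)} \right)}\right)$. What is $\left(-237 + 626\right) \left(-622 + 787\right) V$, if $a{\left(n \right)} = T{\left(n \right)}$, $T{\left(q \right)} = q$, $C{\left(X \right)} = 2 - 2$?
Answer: $2567400$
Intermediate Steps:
$C{\left(X \right)} = 0$
$a{\left(n \right)} = n$
$V = 40$ ($V = - 5 \left(-8 + 0\right) = \left(-5\right) \left(-8\right) = 40$)
$\left(-237 + 626\right) \left(-622 + 787\right) V = \left(-237 + 626\right) \left(-622 + 787\right) 40 = 389 \cdot 165 \cdot 40 = 64185 \cdot 40 = 2567400$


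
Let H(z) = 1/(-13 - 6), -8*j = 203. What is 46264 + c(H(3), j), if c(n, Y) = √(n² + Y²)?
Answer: 46264 + √14876513/152 ≈ 46289.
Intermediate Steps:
j = -203/8 (j = -⅛*203 = -203/8 ≈ -25.375)
H(z) = -1/19 (H(z) = 1/(-19) = -1/19)
c(n, Y) = √(Y² + n²)
46264 + c(H(3), j) = 46264 + √((-203/8)² + (-1/19)²) = 46264 + √(41209/64 + 1/361) = 46264 + √(14876513/23104) = 46264 + √14876513/152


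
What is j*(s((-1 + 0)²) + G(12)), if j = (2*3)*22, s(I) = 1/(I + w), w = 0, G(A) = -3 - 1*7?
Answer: -1188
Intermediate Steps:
G(A) = -10 (G(A) = -3 - 7 = -10)
s(I) = 1/I (s(I) = 1/(I + 0) = 1/I)
j = 132 (j = 6*22 = 132)
j*(s((-1 + 0)²) + G(12)) = 132*(1/((-1 + 0)²) - 10) = 132*(1/((-1)²) - 10) = 132*(1/1 - 10) = 132*(1 - 10) = 132*(-9) = -1188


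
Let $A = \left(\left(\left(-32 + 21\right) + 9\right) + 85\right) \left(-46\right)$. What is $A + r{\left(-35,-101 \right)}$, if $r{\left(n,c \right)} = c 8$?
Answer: $-4626$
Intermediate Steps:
$r{\left(n,c \right)} = 8 c$
$A = -3818$ ($A = \left(\left(-11 + 9\right) + 85\right) \left(-46\right) = \left(-2 + 85\right) \left(-46\right) = 83 \left(-46\right) = -3818$)
$A + r{\left(-35,-101 \right)} = -3818 + 8 \left(-101\right) = -3818 - 808 = -4626$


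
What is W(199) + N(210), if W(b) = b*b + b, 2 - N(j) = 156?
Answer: 39646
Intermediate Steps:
N(j) = -154 (N(j) = 2 - 1*156 = 2 - 156 = -154)
W(b) = b + b**2 (W(b) = b**2 + b = b + b**2)
W(199) + N(210) = 199*(1 + 199) - 154 = 199*200 - 154 = 39800 - 154 = 39646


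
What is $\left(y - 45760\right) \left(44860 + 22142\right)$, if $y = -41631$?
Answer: $-5855371782$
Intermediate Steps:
$\left(y - 45760\right) \left(44860 + 22142\right) = \left(-41631 - 45760\right) \left(44860 + 22142\right) = \left(-87391\right) 67002 = -5855371782$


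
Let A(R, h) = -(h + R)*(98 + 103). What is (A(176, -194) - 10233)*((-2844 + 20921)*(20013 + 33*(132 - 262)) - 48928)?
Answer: -1879822539945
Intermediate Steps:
A(R, h) = -201*R - 201*h (A(R, h) = -(R + h)*201 = -(201*R + 201*h) = -201*R - 201*h)
(A(176, -194) - 10233)*((-2844 + 20921)*(20013 + 33*(132 - 262)) - 48928) = ((-201*176 - 201*(-194)) - 10233)*((-2844 + 20921)*(20013 + 33*(132 - 262)) - 48928) = ((-35376 + 38994) - 10233)*(18077*(20013 + 33*(-130)) - 48928) = (3618 - 10233)*(18077*(20013 - 4290) - 48928) = -6615*(18077*15723 - 48928) = -6615*(284224671 - 48928) = -6615*284175743 = -1879822539945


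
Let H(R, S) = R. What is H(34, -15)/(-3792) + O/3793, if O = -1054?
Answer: -2062865/7191528 ≈ -0.28685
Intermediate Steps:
H(34, -15)/(-3792) + O/3793 = 34/(-3792) - 1054/3793 = 34*(-1/3792) - 1054*1/3793 = -17/1896 - 1054/3793 = -2062865/7191528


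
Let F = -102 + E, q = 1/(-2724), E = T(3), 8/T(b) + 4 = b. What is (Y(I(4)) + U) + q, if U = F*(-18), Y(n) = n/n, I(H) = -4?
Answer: 5396243/2724 ≈ 1981.0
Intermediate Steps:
T(b) = 8/(-4 + b)
E = -8 (E = 8/(-4 + 3) = 8/(-1) = 8*(-1) = -8)
q = -1/2724 ≈ -0.00036711
Y(n) = 1
F = -110 (F = -102 - 8 = -110)
U = 1980 (U = -110*(-18) = 1980)
(Y(I(4)) + U) + q = (1 + 1980) - 1/2724 = 1981 - 1/2724 = 5396243/2724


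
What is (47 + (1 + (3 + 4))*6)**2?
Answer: 9025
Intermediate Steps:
(47 + (1 + (3 + 4))*6)**2 = (47 + (1 + 7)*6)**2 = (47 + 8*6)**2 = (47 + 48)**2 = 95**2 = 9025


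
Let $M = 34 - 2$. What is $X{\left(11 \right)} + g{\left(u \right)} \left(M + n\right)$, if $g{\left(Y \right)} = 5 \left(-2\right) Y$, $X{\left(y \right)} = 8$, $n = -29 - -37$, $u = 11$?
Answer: $-4392$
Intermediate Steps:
$M = 32$ ($M = 34 - 2 = 32$)
$n = 8$ ($n = -29 + 37 = 8$)
$g{\left(Y \right)} = - 10 Y$
$X{\left(11 \right)} + g{\left(u \right)} \left(M + n\right) = 8 + \left(-10\right) 11 \left(32 + 8\right) = 8 - 4400 = -4392$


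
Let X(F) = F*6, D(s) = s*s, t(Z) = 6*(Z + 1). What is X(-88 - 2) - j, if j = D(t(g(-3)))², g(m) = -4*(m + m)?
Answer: -506250540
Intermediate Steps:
g(m) = -8*m
t(Z) = 6 + 6*Z (t(Z) = 6*(1 + Z) = 6 + 6*Z)
D(s) = s²
j = 506250000 (j = ((6 + 6*(-8*(-3)))²)² = ((6 + 6*24)²)² = ((6 + 144)²)² = (150²)² = 22500² = 506250000)
X(F) = 6*F
X(-88 - 2) - j = 6*(-88 - 2) - 1*506250000 = 6*(-90) - 506250000 = -540 - 506250000 = -506250540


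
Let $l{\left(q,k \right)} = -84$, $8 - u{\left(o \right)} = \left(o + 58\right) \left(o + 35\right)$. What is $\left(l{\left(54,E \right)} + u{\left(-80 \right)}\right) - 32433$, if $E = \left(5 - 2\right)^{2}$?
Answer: $-33499$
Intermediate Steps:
$u{\left(o \right)} = 8 - \left(35 + o\right) \left(58 + o\right)$ ($u{\left(o \right)} = 8 - \left(o + 58\right) \left(o + 35\right) = 8 - \left(58 + o\right) \left(35 + o\right) = 8 - \left(35 + o\right) \left(58 + o\right)$)
$E = 9$ ($E = 3^{2} = 9$)
$\left(l{\left(54,E \right)} + u{\left(-80 \right)}\right) - 32433 = \left(-84 - 982\right) - 32433 = -1066 - 32433 = -33499$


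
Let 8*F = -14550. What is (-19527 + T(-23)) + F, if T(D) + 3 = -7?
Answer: -85423/4 ≈ -21356.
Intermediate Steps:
F = -7275/4 (F = (⅛)*(-14550) = -7275/4 ≈ -1818.8)
T(D) = -10 (T(D) = -3 - 7 = -10)
(-19527 + T(-23)) + F = (-19527 - 10) - 7275/4 = -19537 - 7275/4 = -85423/4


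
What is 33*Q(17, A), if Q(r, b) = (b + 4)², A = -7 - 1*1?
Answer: 528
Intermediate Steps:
A = -8 (A = -7 - 1 = -8)
Q(r, b) = (4 + b)²
33*Q(17, A) = 33*(4 - 8)² = 33*(-4)² = 33*16 = 528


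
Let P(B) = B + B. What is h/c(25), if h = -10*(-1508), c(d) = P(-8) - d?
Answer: -15080/41 ≈ -367.80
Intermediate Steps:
P(B) = 2*B
c(d) = -16 - d (c(d) = 2*(-8) - d = -16 - d)
h = 15080
h/c(25) = 15080/(-16 - 1*25) = 15080/(-16 - 25) = 15080/(-41) = 15080*(-1/41) = -15080/41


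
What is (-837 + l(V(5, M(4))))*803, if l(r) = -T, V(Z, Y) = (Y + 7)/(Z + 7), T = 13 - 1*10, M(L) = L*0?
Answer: -674520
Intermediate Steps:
M(L) = 0
T = 3 (T = 13 - 10 = 3)
V(Z, Y) = (7 + Y)/(7 + Z)
l(r) = -3 (l(r) = -1*3 = -3)
(-837 + l(V(5, M(4))))*803 = (-837 - 3)*803 = -840*803 = -674520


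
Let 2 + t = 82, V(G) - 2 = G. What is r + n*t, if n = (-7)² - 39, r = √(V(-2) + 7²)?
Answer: 807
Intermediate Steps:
V(G) = 2 + G
t = 80 (t = -2 + 82 = 80)
r = 7 (r = √((2 - 2) + 7²) = √(0 + 49) = √49 = 7)
n = 10 (n = 49 - 39 = 10)
r + n*t = 7 + 10*80 = 7 + 800 = 807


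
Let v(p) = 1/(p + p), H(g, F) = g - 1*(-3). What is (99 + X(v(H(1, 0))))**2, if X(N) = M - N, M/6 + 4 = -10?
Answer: 14161/64 ≈ 221.27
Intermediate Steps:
H(g, F) = 3 + g (H(g, F) = g + 3 = 3 + g)
M = -84 (M = -24 + 6*(-10) = -24 - 60 = -84)
v(p) = 1/(2*p)
X(N) = -84 - N
(99 + X(v(H(1, 0))))**2 = (99 + (-84 - 1/(2*(3 + 1))))**2 = (99 + (-84 - 1/(2*4)))**2 = (99 + (-84 - 1*1/8))**2 = (99 + (-84 - 1/8))**2 = (99 - 673/8)**2 = (119/8)**2 = 14161/64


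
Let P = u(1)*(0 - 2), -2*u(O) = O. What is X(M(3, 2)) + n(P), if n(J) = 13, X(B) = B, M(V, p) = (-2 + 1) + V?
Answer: 15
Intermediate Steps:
M(V, p) = -1 + V
u(O) = -O/2
P = 1 (P = (-1/2*1)*(0 - 2) = -1/2*(-2) = 1)
X(M(3, 2)) + n(P) = (-1 + 3) + 13 = 2 + 13 = 15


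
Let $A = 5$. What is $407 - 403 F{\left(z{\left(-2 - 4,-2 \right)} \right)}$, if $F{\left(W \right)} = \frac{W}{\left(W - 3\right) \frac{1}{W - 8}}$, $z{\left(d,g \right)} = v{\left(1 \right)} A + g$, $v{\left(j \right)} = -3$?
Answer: $\frac{35883}{4} \approx 8970.8$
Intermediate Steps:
$z{\left(d,g \right)} = -15 + g$ ($z{\left(d,g \right)} = \left(-3\right) 5 + g = -15 + g$)
$F{\left(W \right)} = \frac{W \left(-8 + W\right)}{-3 + W}$ ($F{\left(W \right)} = \frac{W}{\left(-3 + W\right) \frac{1}{-8 + W}} = \frac{W}{\frac{1}{-8 + W} \left(-3 + W\right)} = W \frac{-8 + W}{-3 + W} = \frac{W \left(-8 + W\right)}{-3 + W}$)
$407 - 403 F{\left(z{\left(-2 - 4,-2 \right)} \right)} = 407 - 403 \frac{\left(-15 - 2\right) \left(-8 - 17\right)}{-3 - 17} = 407 - 403 \left(- \frac{17 \left(-8 - 17\right)}{-3 - 17}\right) = 407 - 403 \left(\left(-17\right) \frac{1}{-20} \left(-25\right)\right) = 407 - 403 \left(\left(-17\right) \left(- \frac{1}{20}\right) \left(-25\right)\right) = 407 - - \frac{34255}{4} = 407 + \frac{34255}{4} = \frac{35883}{4}$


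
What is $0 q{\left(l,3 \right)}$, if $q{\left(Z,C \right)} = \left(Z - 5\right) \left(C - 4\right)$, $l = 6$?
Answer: $0$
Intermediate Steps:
$q{\left(Z,C \right)} = \left(-5 + Z\right) \left(-4 + C\right)$
$0 q{\left(l,3 \right)} = 0 \left(20 - 15 - 24 + 3 \cdot 6\right) = 0 \left(20 - 15 - 24 + 18\right) = 0 \left(-1\right) = 0$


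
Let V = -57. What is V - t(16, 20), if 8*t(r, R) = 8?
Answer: -58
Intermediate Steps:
t(r, R) = 1 (t(r, R) = (⅛)*8 = 1)
V - t(16, 20) = -57 - 1*1 = -57 - 1 = -58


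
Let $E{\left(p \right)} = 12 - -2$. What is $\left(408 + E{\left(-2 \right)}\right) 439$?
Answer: $185258$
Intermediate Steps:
$E{\left(p \right)} = 14$ ($E{\left(p \right)} = 12 + 2 = 14$)
$\left(408 + E{\left(-2 \right)}\right) 439 = \left(408 + 14\right) 439 = 422 \cdot 439 = 185258$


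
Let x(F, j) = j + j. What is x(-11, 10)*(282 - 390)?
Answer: -2160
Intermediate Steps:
x(F, j) = 2*j
x(-11, 10)*(282 - 390) = (2*10)*(282 - 390) = 20*(-108) = -2160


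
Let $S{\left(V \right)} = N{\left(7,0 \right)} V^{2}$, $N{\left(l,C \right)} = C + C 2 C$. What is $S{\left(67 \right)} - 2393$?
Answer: $-2393$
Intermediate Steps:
$N{\left(l,C \right)} = C + 2 C^{2}$ ($N{\left(l,C \right)} = C + 2 C C = C + 2 C^{2}$)
$S{\left(V \right)} = 0$ ($S{\left(V \right)} = 0 \left(1 + 2 \cdot 0\right) V^{2} = 0 \left(1 + 0\right) V^{2} = 0 \cdot 1 V^{2} = 0 V^{2} = 0$)
$S{\left(67 \right)} - 2393 = 0 - 2393 = -2393$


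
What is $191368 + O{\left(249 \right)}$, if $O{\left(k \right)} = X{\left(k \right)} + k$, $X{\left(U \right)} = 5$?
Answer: $191622$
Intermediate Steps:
$O{\left(k \right)} = 5 + k$
$191368 + O{\left(249 \right)} = 191368 + \left(5 + 249\right) = 191368 + 254 = 191622$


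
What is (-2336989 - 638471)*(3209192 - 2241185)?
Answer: -2880266108220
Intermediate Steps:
(-2336989 - 638471)*(3209192 - 2241185) = -2975460*968007 = -2880266108220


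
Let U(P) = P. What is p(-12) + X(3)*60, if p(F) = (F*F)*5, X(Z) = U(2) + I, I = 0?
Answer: 840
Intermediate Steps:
X(Z) = 2 (X(Z) = 2 + 0 = 2)
p(F) = 5*F² (p(F) = F²*5 = 5*F²)
p(-12) + X(3)*60 = 5*(-12)² + 2*60 = 5*144 + 120 = 720 + 120 = 840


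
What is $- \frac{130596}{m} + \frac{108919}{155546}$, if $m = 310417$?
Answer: $\frac{13496623807}{48284122682} \approx 0.27953$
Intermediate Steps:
$- \frac{130596}{m} + \frac{108919}{155546} = - \frac{130596}{310417} + \frac{108919}{155546} = \frac{13496623807}{48284122682}$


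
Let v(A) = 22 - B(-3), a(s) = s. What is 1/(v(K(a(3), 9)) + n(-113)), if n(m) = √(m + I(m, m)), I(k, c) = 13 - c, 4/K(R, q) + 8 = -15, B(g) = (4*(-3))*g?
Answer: -14/183 - √13/183 ≈ -0.096205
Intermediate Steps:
B(g) = -12*g
K(R, q) = -4/23 (K(R, q) = 4/(-8 - 15) = 4/(-23) = 4*(-1/23) = -4/23)
n(m) = √13 (n(m) = √(m + (13 - m)) = √13)
v(A) = -14 (v(A) = 22 - (-12)*(-3) = 22 - 1*36 = 22 - 36 = -14)
1/(v(K(a(3), 9)) + n(-113)) = 1/(-14 + √13)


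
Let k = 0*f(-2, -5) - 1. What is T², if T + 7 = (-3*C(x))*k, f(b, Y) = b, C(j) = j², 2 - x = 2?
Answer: 49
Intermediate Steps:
x = 0 (x = 2 - 1*2 = 2 - 2 = 0)
k = -1 (k = 0*(-2) - 1 = 0 - 1 = -1)
T = -7 (T = -7 - 3*0²*(-1) = -7 - 3*0*(-1) = -7 + 0*(-1) = -7 + 0 = -7)
T² = (-7)² = 49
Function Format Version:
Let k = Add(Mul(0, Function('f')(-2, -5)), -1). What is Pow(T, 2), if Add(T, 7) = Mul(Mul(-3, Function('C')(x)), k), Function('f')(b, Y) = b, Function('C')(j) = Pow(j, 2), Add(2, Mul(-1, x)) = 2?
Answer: 49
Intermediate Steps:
x = 0 (x = Add(2, Mul(-1, 2)) = Add(2, -2) = 0)
k = -1 (k = Add(Mul(0, -2), -1) = Add(0, -1) = -1)
T = -7 (T = Add(-7, Mul(Mul(-3, Pow(0, 2)), -1)) = Add(-7, Mul(Mul(-3, 0), -1)) = Add(-7, Mul(0, -1)) = Add(-7, 0) = -7)
Pow(T, 2) = Pow(-7, 2) = 49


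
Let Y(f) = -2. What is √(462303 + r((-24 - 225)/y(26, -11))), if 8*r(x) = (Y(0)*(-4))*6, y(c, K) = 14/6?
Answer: √462309 ≈ 679.93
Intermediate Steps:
y(c, K) = 7/3 (y(c, K) = 14*(⅙) = 7/3)
r(x) = 6 (r(x) = (-2*(-4)*6)/8 = (8*6)/8 = (⅛)*48 = 6)
√(462303 + r((-24 - 225)/y(26, -11))) = √(462303 + 6) = √462309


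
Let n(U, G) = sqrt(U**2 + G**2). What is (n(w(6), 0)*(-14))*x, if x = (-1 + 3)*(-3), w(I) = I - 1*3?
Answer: 252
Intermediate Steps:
w(I) = -3 + I (w(I) = I - 3 = -3 + I)
x = -6 (x = 2*(-3) = -6)
n(U, G) = sqrt(G**2 + U**2)
(n(w(6), 0)*(-14))*x = (sqrt(0**2 + (-3 + 6)**2)*(-14))*(-6) = (sqrt(0 + 3**2)*(-14))*(-6) = (sqrt(0 + 9)*(-14))*(-6) = (sqrt(9)*(-14))*(-6) = (3*(-14))*(-6) = -42*(-6) = 252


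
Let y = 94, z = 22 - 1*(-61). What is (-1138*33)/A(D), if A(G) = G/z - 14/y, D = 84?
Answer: -146498154/3367 ≈ -43510.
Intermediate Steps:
z = 83 (z = 22 + 61 = 83)
A(G) = -7/47 + G/83 (A(G) = G/83 - 14/94 = G*(1/83) - 14*1/94 = G/83 - 7/47 = -7/47 + G/83)
(-1138*33)/A(D) = (-1138*33)/(-7/47 + (1/83)*84) = -37554/(-7/47 + 84/83) = -37554/3367/3901 = -37554*3901/3367 = -146498154/3367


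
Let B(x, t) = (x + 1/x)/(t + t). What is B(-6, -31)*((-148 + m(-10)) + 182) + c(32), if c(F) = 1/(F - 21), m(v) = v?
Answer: 845/341 ≈ 2.4780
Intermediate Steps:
B(x, t) = (x + 1/x)/(2*t) (B(x, t) = (x + 1/x)/((2*t)) = (x + 1/x)*(1/(2*t)) = (x + 1/x)/(2*t))
c(F) = 1/(-21 + F)
B(-6, -31)*((-148 + m(-10)) + 182) + c(32) = ((½)*(1 + (-6)²)/(-31*(-6)))*((-148 - 10) + 182) + 1/(-21 + 32) = ((½)*(-1/31)*(-⅙)*(1 + 36))*(-158 + 182) + 1/11 = ((½)*(-1/31)*(-⅙)*37)*24 + 1/11 = (37/372)*24 + 1/11 = 74/31 + 1/11 = 845/341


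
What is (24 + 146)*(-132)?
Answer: -22440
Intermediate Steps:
(24 + 146)*(-132) = 170*(-132) = -22440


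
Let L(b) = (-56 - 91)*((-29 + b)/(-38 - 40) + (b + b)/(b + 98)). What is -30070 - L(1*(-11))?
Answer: -11321984/377 ≈ -30032.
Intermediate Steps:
L(b) = -1421/26 + 49*b/26 - 294*b/(98 + b) (L(b) = -147*((-29 + b)/(-78) + (2*b)/(98 + b)) = -147*((-29 + b)*(-1/78) + 2*b/(98 + b)) = -147*((29/78 - b/78) + 2*b/(98 + b)) = -147*(29/78 - b/78 + 2*b/(98 + b)) = -1421/26 + 49*b/26 - 294*b/(98 + b))
-30070 - L(1*(-11)) = -30070 - 49*(-2842 + (1*(-11))² - 87*(-11))/(26*(98 + 1*(-11))) = -30070 - 49*(-2842 + (-11)² - 87*(-11))/(26*(98 - 11)) = -30070 - 49*(-2842 + 121 + 957)/(26*87) = -30070 - 49*(-1764)/(26*87) = -30070 - 1*(-14406/377) = -30070 + 14406/377 = -11321984/377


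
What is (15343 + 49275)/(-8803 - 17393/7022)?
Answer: -453747596/61832059 ≈ -7.3384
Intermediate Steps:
(15343 + 49275)/(-8803 - 17393/7022) = 64618/(-8803 - 17393*1/7022) = 64618/(-8803 - 17393/7022) = 64618/(-61832059/7022) = 64618*(-7022/61832059) = -453747596/61832059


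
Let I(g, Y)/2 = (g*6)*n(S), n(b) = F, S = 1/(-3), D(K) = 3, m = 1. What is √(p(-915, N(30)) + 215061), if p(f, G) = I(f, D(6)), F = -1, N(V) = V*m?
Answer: √226041 ≈ 475.44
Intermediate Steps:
S = -⅓ ≈ -0.33333
N(V) = V (N(V) = V*1 = V)
n(b) = -1
I(g, Y) = -12*g (I(g, Y) = 2*((g*6)*(-1)) = 2*((6*g)*(-1)) = 2*(-6*g) = -12*g)
p(f, G) = -12*f
√(p(-915, N(30)) + 215061) = √(-12*(-915) + 215061) = √(10980 + 215061) = √226041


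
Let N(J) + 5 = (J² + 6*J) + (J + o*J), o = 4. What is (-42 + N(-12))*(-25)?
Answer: 875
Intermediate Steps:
N(J) = -5 + J² + 11*J (N(J) = -5 + ((J² + 6*J) + (J + 4*J)) = -5 + ((J² + 6*J) + 5*J) = -5 + (J² + 11*J) = -5 + J² + 11*J)
(-42 + N(-12))*(-25) = (-42 + (-5 + (-12)² + 11*(-12)))*(-25) = (-42 + (-5 + 144 - 132))*(-25) = (-42 + 7)*(-25) = -35*(-25) = 875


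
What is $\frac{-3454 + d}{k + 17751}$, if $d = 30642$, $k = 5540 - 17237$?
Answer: $\frac{13594}{3027} \approx 4.4909$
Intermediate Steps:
$k = -11697$
$\frac{-3454 + d}{k + 17751} = \frac{-3454 + 30642}{-11697 + 17751} = \frac{27188}{6054} = 27188 \cdot \frac{1}{6054} = \frac{13594}{3027}$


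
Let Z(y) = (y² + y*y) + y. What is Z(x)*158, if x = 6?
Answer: 12324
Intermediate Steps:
Z(y) = y + 2*y² (Z(y) = (y² + y²) + y = 2*y² + y = y + 2*y²)
Z(x)*158 = (6*(1 + 2*6))*158 = (6*(1 + 12))*158 = (6*13)*158 = 78*158 = 12324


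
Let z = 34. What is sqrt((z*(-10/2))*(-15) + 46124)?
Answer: sqrt(48674) ≈ 220.62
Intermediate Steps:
sqrt((z*(-10/2))*(-15) + 46124) = sqrt((34*(-10/2))*(-15) + 46124) = sqrt((34*(-10*1/2))*(-15) + 46124) = sqrt((34*(-5))*(-15) + 46124) = sqrt(-170*(-15) + 46124) = sqrt(2550 + 46124) = sqrt(48674)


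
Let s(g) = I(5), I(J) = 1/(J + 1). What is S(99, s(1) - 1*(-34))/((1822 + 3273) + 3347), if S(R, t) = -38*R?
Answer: -209/469 ≈ -0.44563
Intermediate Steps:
I(J) = 1/(1 + J)
s(g) = ⅙ (s(g) = 1/(1 + 5) = 1/6 = ⅙)
S(99, s(1) - 1*(-34))/((1822 + 3273) + 3347) = (-38*99)/((1822 + 3273) + 3347) = -3762/(5095 + 3347) = -3762/8442 = -3762*1/8442 = -209/469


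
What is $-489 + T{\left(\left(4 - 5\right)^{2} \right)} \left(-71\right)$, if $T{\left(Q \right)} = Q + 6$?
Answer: $-986$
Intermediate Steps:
$T{\left(Q \right)} = 6 + Q$
$-489 + T{\left(\left(4 - 5\right)^{2} \right)} \left(-71\right) = -489 + \left(6 + \left(4 - 5\right)^{2}\right) \left(-71\right) = -489 + \left(6 + \left(-1\right)^{2}\right) \left(-71\right) = -489 + \left(6 + 1\right) \left(-71\right) = -489 + 7 \left(-71\right) = -489 - 497 = -986$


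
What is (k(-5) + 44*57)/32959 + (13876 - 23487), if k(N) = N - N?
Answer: -316766441/32959 ≈ -9610.9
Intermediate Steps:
k(N) = 0
(k(-5) + 44*57)/32959 + (13876 - 23487) = (0 + 44*57)/32959 + (13876 - 23487) = (0 + 2508)*(1/32959) - 9611 = 2508*(1/32959) - 9611 = 2508/32959 - 9611 = -316766441/32959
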